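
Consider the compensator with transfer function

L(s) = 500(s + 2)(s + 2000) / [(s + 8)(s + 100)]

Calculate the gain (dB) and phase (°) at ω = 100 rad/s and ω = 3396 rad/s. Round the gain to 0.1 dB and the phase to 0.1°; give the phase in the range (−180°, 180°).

ω = 100: 77.0 dB, -38.7°; ω = 3396: 55.3 dB, -28.7°

At s = jω = j100:
zero (s+2): 2 + j100 → |·| = √(2²+100²) = √10004 ≈ 100.02, ∠ = arctan(100/2) ≈ 88.85°
zero (s+2000): 2000 + j100 → |·| = √(2000²+100²) = √4010000 ≈ 2002.5, ∠ = arctan(100/2000) ≈ 2.86°
pole (s+8): 8 + j100 → |·| = √(8²+100²) = √10064 ≈ 100.32, ∠ = arctan(100/8) ≈ 85.43°
pole (s+100): 100 + j100 → |·| = √(100²+100²) = √20000 ≈ 141.42, ∠ = arctan(100/100) ≈ 45.00°
|L| = 500 · 2.0029e+05 / 14187 ≈ 7058.9
Gain = 20 log₁₀(7058.9) ≈ 76.97 dB
∠L = 91.71° − 130.43° = -38.72°

At s = jω = j3396:
zero (s+2): 2 + j3396 → |·| = √(2²+3396²) = √11532820 ≈ 3396, ∠ = arctan(3396/2) ≈ 89.97°
zero (s+2000): 2000 + j3396 → |·| = √(2000²+3396²) = √15532816 ≈ 3941.2, ∠ = arctan(3396/2000) ≈ 59.50°
pole (s+8): 8 + j3396 → |·| = √(8²+3396²) = √11532880 ≈ 3396, ∠ = arctan(3396/8) ≈ 89.87°
pole (s+100): 100 + j3396 → |·| = √(100²+3396²) = √11542816 ≈ 3397.5, ∠ = arctan(3396/100) ≈ 88.31°
|L| = 500 · 1.3384e+07 / 1.1538e+07 ≈ 580
Gain = 20 log₁₀(580) ≈ 55.27 dB
∠L = 149.47° − 178.18° = -28.71°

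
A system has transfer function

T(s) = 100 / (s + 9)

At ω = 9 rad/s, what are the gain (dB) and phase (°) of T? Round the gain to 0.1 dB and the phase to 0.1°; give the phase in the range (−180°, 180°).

17.9 dB, -45.0°

Substitute s = j9:
Numerator: 100 = 100 + j0
Denominator: (j9) + 9 = 9 + j9
|N| = √(100² + 0²) ≈ 100, ∠N ≈ 0.00°
|D| = √(9² + 9²) ≈ 12.728, ∠D ≈ 45.00°
|T| = 100 / 12.728 ≈ 7.8567
Gain = 20 log₁₀(7.8567) ≈ 17.90 dB
∠T = 0.00° − 45.00° = -45.00°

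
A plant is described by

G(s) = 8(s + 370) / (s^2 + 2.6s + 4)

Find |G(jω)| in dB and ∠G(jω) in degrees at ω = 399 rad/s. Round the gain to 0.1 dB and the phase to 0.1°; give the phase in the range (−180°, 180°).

-31.3 dB, -132.5°

At s = jω = j399:
zero (s+370): 370 + j399 → |·| = √(370²+399²) = √296101 ≈ 544.15, ∠ = arctan(399/370) ≈ 47.16°
quadratic: (j399)² + 2.6·j399 + 4 = -159197 + j1037.4 → |·| ≈ 1.592e+05, ∠ ≈ 179.63°
|G| = 8 · 544.15 / 1.592e+05 ≈ 0.027344
Gain = 20 log₁₀(0.027344) ≈ -31.26 dB
∠G = 47.16° − 179.63° = -132.47°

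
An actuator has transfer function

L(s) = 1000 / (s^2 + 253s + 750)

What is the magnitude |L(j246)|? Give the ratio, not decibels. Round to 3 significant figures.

Substitute s = j246:
Numerator: 1000 = 1000 + j0
Denominator: (j246)^2 + 253(j246) + 750 = -59766 + j62238
|N| = √(1000² + 0²) ≈ 1000, ∠N ≈ 0.00°
|D| = √(59766² + 62238²) ≈ 86288, ∠D ≈ 133.84°
|L| = 1000 / 86288 ≈ 0.011589

0.0116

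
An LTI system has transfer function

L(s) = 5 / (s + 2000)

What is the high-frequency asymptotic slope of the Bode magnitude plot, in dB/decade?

Each pole contributes −20 dB/decade at high frequency; each zero contributes +20 dB/decade.
Net: 0 zero(s) − 1 pole(s) → -20 dB/decade.

-20 dB/decade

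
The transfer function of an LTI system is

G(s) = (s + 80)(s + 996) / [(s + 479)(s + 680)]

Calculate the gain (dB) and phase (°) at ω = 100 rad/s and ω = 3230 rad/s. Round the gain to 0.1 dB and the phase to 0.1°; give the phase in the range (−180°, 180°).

At s = jω = j100:
zero (s+80): 80 + j100 → |·| = √(80²+100²) = √16400 ≈ 128.06, ∠ = arctan(100/80) ≈ 51.34°
zero (s+996): 996 + j100 → |·| = √(996²+100²) = √1002016 ≈ 1001, ∠ = arctan(100/996) ≈ 5.73°
pole (s+479): 479 + j100 → |·| = √(479²+100²) = √239441 ≈ 489.33, ∠ = arctan(100/479) ≈ 11.79°
pole (s+680): 680 + j100 → |·| = √(680²+100²) = √472400 ≈ 687.31, ∠ = arctan(100/680) ≈ 8.37°
|G| = 1 · 1.2819e+05 / 3.3632e+05 ≈ 0.38115
Gain = 20 log₁₀(0.38115) ≈ -8.38 dB
∠G = 57.07° − 20.16° = 36.91°

At s = jω = j3230:
zero (s+80): 80 + j3230 → |·| = √(80²+3230²) = √10439300 ≈ 3231, ∠ = arctan(3230/80) ≈ 88.58°
zero (s+996): 996 + j3230 → |·| = √(996²+3230²) = √11424916 ≈ 3380.1, ∠ = arctan(3230/996) ≈ 72.86°
pole (s+479): 479 + j3230 → |·| = √(479²+3230²) = √10662341 ≈ 3265.3, ∠ = arctan(3230/479) ≈ 81.56°
pole (s+680): 680 + j3230 → |·| = √(680²+3230²) = √10895300 ≈ 3300.8, ∠ = arctan(3230/680) ≈ 78.11°
|G| = 1 · 1.0921e+07 / 1.0778e+07 ≈ 1.0133
Gain = 20 log₁₀(1.0133) ≈ 0.11 dB
∠G = 161.44° − 159.67° = 1.77°

ω = 100: -8.4 dB, 36.9°; ω = 3230: 0.1 dB, 1.8°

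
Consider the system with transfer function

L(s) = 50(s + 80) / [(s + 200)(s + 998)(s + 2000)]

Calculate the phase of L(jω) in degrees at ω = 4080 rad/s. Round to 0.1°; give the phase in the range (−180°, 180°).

At s = jω = j4080:
zero (s+80): 80 + j4080 → |·| = √(80²+4080²) = √16652800 ≈ 4080.8, ∠ = arctan(4080/80) ≈ 88.88°
pole (s+200): 200 + j4080 → |·| = √(200²+4080²) = √16686400 ≈ 4084.9, ∠ = arctan(4080/200) ≈ 87.19°
pole (s+998): 998 + j4080 → |·| = √(998²+4080²) = √17642404 ≈ 4200.3, ∠ = arctan(4080/998) ≈ 76.25°
pole (s+2000): 2000 + j4080 → |·| = √(2000²+4080²) = √20646400 ≈ 4543.8, ∠ = arctan(4080/2000) ≈ 63.89°
∠L = 88.88° − 227.33° = -138.45°

-138.5°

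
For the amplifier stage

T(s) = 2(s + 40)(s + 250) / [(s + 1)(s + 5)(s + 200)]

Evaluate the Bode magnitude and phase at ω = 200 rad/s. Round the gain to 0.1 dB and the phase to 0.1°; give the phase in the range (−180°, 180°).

At s = jω = j200:
zero (s+40): 40 + j200 → |·| = √(40²+200²) = √41600 ≈ 203.96, ∠ = arctan(200/40) ≈ 78.69°
zero (s+250): 250 + j200 → |·| = √(250²+200²) = √102500 ≈ 320.16, ∠ = arctan(200/250) ≈ 38.66°
pole (s+1): 1 + j200 → |·| = √(1²+200²) = √40001 ≈ 200, ∠ = arctan(200/1) ≈ 89.71°
pole (s+5): 5 + j200 → |·| = √(5²+200²) = √40025 ≈ 200.06, ∠ = arctan(200/5) ≈ 88.57°
pole (s+200): 200 + j200 → |·| = √(200²+200²) = √80000 ≈ 282.84, ∠ = arctan(200/200) ≈ 45.00°
|T| = 2 · 65300 / 1.1317e+07 ≈ 0.01154
Gain = 20 log₁₀(0.01154) ≈ -38.76 dB
∠T = 117.35° − 223.28° = -105.93°

-38.8 dB, -105.9°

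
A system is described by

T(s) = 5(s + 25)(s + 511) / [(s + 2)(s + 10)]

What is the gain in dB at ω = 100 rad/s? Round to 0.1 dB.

28.5 dB

At s = jω = j100:
zero (s+25): 25 + j100 → |·| = √(25²+100²) = √10625 ≈ 103.08, ∠ = arctan(100/25) ≈ 75.96°
zero (s+511): 511 + j100 → |·| = √(511²+100²) = √271121 ≈ 520.69, ∠ = arctan(100/511) ≈ 11.07°
pole (s+2): 2 + j100 → |·| = √(2²+100²) = √10004 ≈ 100.02, ∠ = arctan(100/2) ≈ 88.85°
pole (s+10): 10 + j100 → |·| = √(10²+100²) = √10100 ≈ 100.5, ∠ = arctan(100/10) ≈ 84.29°
|T| = 5 · 53673 / 10052 ≈ 26.698
Gain = 20 log₁₀(26.698) ≈ 28.53 dB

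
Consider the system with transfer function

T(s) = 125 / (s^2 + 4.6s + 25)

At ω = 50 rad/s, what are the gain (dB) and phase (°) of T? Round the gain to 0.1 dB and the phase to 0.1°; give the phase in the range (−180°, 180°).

-26.0 dB, -174.7°

At s = jω = j50:
quadratic: (j50)² + 4.6·j50 + 25 = -2475 + j230 → |·| ≈ 2485.7, ∠ ≈ 174.69°
|T| = 125 / 2485.7 ≈ 0.050288
Gain = 20 log₁₀(0.050288) ≈ -25.97 dB
∠T = 0.00° − 174.69° = -174.69°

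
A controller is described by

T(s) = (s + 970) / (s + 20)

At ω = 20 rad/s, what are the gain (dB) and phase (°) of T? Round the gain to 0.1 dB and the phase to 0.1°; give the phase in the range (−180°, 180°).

30.7 dB, -43.8°

At s = jω = j20:
zero (s+970): 970 + j20 → |·| = √(970²+20²) = √941300 ≈ 970.21, ∠ = arctan(20/970) ≈ 1.18°
pole (s+20): 20 + j20 → |·| = √(20²+20²) = √800 ≈ 28.284, ∠ = arctan(20/20) ≈ 45.00°
|T| = 1 · 970.21 / 28.284 ≈ 34.302
Gain = 20 log₁₀(34.302) ≈ 30.71 dB
∠T = 1.18° − 45.00° = -43.82°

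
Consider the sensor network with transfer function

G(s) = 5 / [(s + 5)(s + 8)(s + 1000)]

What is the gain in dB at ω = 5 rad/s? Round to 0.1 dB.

At s = jω = j5:
pole (s+5): 5 + j5 → |·| = √(5²+5²) = √50 ≈ 7.0711, ∠ = arctan(5/5) ≈ 45.00°
pole (s+8): 8 + j5 → |·| = √(8²+5²) = √89 ≈ 9.434, ∠ = arctan(5/8) ≈ 32.01°
pole (s+1000): 1000 + j5 → |·| = √(1000²+5²) = √1000025 ≈ 1000, ∠ = arctan(5/1000) ≈ 0.29°
|G| = 5 / 66709 ≈ 7.4952e-05
Gain = 20 log₁₀(7.4952e-05) ≈ -82.50 dB

-82.5 dB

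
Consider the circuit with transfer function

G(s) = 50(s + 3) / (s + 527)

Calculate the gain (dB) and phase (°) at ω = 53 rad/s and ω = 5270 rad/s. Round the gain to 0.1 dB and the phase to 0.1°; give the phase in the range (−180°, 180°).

At s = jω = j53:
zero (s+3): 3 + j53 → |·| = √(3²+53²) = √2818 ≈ 53.085, ∠ = arctan(53/3) ≈ 86.76°
pole (s+527): 527 + j53 → |·| = √(527²+53²) = √280538 ≈ 529.66, ∠ = arctan(53/527) ≈ 5.74°
|G| = 50 · 53.085 / 529.66 ≈ 5.0112
Gain = 20 log₁₀(5.0112) ≈ 14.00 dB
∠G = 86.76° − 5.74° = 81.02°

At s = jω = j5270:
zero (s+3): 3 + j5270 → |·| = √(3²+5270²) = √27772909 ≈ 5270, ∠ = arctan(5270/3) ≈ 89.97°
pole (s+527): 527 + j5270 → |·| = √(527²+5270²) = √28050629 ≈ 5296.3, ∠ = arctan(5270/527) ≈ 84.29°
|G| = 50 · 5270 / 5296.3 ≈ 49.752
Gain = 20 log₁₀(49.752) ≈ 33.94 dB
∠G = 89.97° − 84.29° = 5.68°

ω = 53: 14.0 dB, 81.0°; ω = 5270: 33.9 dB, 5.7°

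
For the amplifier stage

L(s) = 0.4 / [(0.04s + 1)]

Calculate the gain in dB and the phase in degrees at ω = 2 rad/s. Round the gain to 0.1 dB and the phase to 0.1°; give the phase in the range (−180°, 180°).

-8.0 dB, -4.6°

At ω = 2 rad/s:
pole (1 + j2·0.04) = 1 + j0.08 → |·| ≈ 1.0032, ∠ ≈ 4.57°
|L| = 0.4 · 1 / (1.0032) ≈ 0.39872
Gain = 20 log₁₀(0.39872) ≈ -7.99 dB
∠L = (0°) − (4.57°) = -4.57°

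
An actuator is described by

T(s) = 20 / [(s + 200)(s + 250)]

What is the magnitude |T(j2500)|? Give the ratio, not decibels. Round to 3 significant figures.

At s = jω = j2500:
pole (s+200): 200 + j2500 → |·| = √(200²+2500²) = √6290000 ≈ 2508, ∠ = arctan(2500/200) ≈ 85.43°
pole (s+250): 250 + j2500 → |·| = √(250²+2500²) = √6312500 ≈ 2512.5, ∠ = arctan(2500/250) ≈ 84.29°
|T| = 20 / 6.3014e+06 ≈ 3.1739e-06

3.17e-06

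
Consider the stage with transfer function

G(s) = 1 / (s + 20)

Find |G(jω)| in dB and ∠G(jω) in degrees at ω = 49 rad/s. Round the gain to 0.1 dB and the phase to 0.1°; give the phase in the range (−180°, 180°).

At s = jω = j49:
pole (s+20): 20 + j49 → |·| = √(20²+49²) = √2801 ≈ 52.924, ∠ = arctan(49/20) ≈ 67.80°
|G| = 1 / 52.924 ≈ 0.018895
Gain = 20 log₁₀(0.018895) ≈ -34.47 dB
∠G = 0.00° − 67.80° = -67.80°

-34.5 dB, -67.8°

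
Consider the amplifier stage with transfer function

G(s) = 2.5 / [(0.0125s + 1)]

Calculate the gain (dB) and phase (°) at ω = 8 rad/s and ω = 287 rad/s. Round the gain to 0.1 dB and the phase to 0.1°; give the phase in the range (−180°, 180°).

ω = 8: 7.9 dB, -5.7°; ω = 287: -3.5 dB, -74.4°

At ω = 8 rad/s:
pole (1 + j8·0.0125) = 1 + j0.1 → |·| ≈ 1.005, ∠ ≈ 5.71°
|G| = 2.5 · 1 / (1.005) ≈ 2.4876
Gain = 20 log₁₀(2.4876) ≈ 7.92 dB
∠G = (0°) − (5.71°) = -5.71°

At ω = 287 rad/s:
pole (1 + j287·0.0125) = 1 + j3.5875 → |·| ≈ 3.7243, ∠ ≈ 74.42°
|G| = 2.5 · 1 / (3.7243) ≈ 0.67127
Gain = 20 log₁₀(0.67127) ≈ -3.46 dB
∠G = (0°) − (74.42°) = -74.42°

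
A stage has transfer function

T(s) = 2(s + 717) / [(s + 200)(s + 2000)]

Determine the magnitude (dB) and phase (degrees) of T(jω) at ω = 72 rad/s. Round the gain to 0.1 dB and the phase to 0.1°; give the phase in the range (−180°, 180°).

-49.4 dB, -16.1°

At s = jω = j72:
zero (s+717): 717 + j72 → |·| = √(717²+72²) = √519273 ≈ 720.61, ∠ = arctan(72/717) ≈ 5.73°
pole (s+200): 200 + j72 → |·| = √(200²+72²) = √45184 ≈ 212.57, ∠ = arctan(72/200) ≈ 19.80°
pole (s+2000): 2000 + j72 → |·| = √(2000²+72²) = √4005184 ≈ 2001.3, ∠ = arctan(72/2000) ≈ 2.06°
|T| = 2 · 720.61 / 4.2542e+05 ≈ 0.0033878
Gain = 20 log₁₀(0.0033878) ≈ -49.40 dB
∠T = 5.73° − 21.86° = -16.13°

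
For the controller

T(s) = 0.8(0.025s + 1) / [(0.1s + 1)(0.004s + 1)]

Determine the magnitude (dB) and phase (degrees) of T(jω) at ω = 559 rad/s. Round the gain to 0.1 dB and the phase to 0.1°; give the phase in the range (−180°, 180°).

At ω = 559 rad/s:
zero (1 + j559·0.025) = 1 + j13.975 → |·| ≈ 14.011, ∠ ≈ 85.91°
pole (1 + j559·0.1) = 1 + j55.9 → |·| ≈ 55.909, ∠ ≈ 88.98°
pole (1 + j559·0.004) = 1 + j2.236 → |·| ≈ 2.4494, ∠ ≈ 65.90°
|T| = 0.8 · 14.011 / (55.909 · 2.4494) ≈ 0.08185
Gain = 20 log₁₀(0.08185) ≈ -21.74 dB
∠T = (85.91°) − (88.98° + 65.90°) = -68.97°

-21.7 dB, -69.0°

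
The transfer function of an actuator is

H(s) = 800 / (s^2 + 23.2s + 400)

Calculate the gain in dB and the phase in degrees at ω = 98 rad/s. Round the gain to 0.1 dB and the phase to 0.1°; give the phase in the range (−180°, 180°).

-21.5 dB, -166.1°

At s = jω = j98:
quadratic: (j98)² + 23.2·j98 + 400 = -9204 + j2273.6 → |·| ≈ 9480.7, ∠ ≈ 166.12°
|H| = 800 / 9480.7 ≈ 0.084382
Gain = 20 log₁₀(0.084382) ≈ -21.48 dB
∠H = 0.00° − 166.12° = -166.12°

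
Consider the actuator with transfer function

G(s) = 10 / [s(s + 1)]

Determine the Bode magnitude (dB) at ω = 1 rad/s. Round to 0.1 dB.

17.0 dB

At s = jω = j1:
pole (s+1): 1 + j1 → |·| = √(1²+1²) = √2 ≈ 1.4142, ∠ = arctan(1/1) ≈ 45.00°
pole at origin: |s| = 1, ∠ = 90.00° (in denominator)
|G| = 10 / 1.4142 ≈ 7.0711
Gain = 20 log₁₀(7.0711) ≈ 16.99 dB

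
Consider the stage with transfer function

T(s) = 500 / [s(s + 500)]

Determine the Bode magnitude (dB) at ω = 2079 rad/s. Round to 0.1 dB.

-79.0 dB

At s = jω = j2079:
pole (s+500): 500 + j2079 → |·| = √(500²+2079²) = √4572241 ≈ 2138.3, ∠ = arctan(2079/500) ≈ 76.48°
pole at origin: |s| = 2079, ∠ = 90.00° (in denominator)
|T| = 500 / 4.4455e+06 ≈ 0.00011247
Gain = 20 log₁₀(0.00011247) ≈ -78.98 dB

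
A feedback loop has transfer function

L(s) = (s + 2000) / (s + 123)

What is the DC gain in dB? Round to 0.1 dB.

L(0) = 1·2000 / (123) ≈ 16.26
20 log₁₀(16.26) ≈ 24.22 dB

24.2 dB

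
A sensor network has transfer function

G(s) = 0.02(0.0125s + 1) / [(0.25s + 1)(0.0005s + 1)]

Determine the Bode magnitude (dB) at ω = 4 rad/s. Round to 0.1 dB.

-37.0 dB

At ω = 4 rad/s:
zero (1 + j4·0.0125) = 1 + j0.05 → |·| ≈ 1.0012, ∠ ≈ 2.86°
pole (1 + j4·0.25) = 1 + j1 → |·| ≈ 1.4142, ∠ ≈ 45.00°
pole (1 + j4·0.0005) = 1 + j0.002 → |·| ≈ 1, ∠ ≈ 0.11°
|G| = 0.02 · 1.0012 / (1.4142 · 1) ≈ 0.014159
Gain = 20 log₁₀(0.014159) ≈ -36.98 dB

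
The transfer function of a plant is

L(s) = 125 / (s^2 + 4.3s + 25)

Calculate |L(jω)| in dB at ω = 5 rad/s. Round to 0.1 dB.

At s = jω = j5:
quadratic: (j5)² + 4.3·j5 + 25 = 0 + j21.5 → |·| ≈ 21.5, ∠ ≈ 90.00°
|L| = 125 / 21.5 ≈ 5.814
Gain = 20 log₁₀(5.814) ≈ 15.29 dB

15.3 dB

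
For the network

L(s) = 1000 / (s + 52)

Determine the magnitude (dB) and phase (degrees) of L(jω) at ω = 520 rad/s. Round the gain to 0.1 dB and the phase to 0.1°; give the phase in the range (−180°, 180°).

At s = jω = j520:
pole (s+52): 52 + j520 → |·| = √(52²+520²) = √273104 ≈ 522.59, ∠ = arctan(520/52) ≈ 84.29°
|L| = 1000 / 522.59 ≈ 1.9135
Gain = 20 log₁₀(1.9135) ≈ 5.64 dB
∠L = 0.00° − 84.29° = -84.29°

5.6 dB, -84.3°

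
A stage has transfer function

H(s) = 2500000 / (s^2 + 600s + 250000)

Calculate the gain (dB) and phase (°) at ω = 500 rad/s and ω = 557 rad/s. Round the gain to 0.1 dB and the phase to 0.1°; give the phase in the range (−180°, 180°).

ω = 500: 18.4 dB, -90.0°; ω = 557: 17.3 dB, -100.2°

At s = jω = j500:
quadratic: (j500)² + 600·j500 + 250000 = 0 + j300000 → |·| ≈ 3e+05, ∠ ≈ 90.00°
|H| = 2500000 / 3e+05 ≈ 8.3333
Gain = 20 log₁₀(8.3333) ≈ 18.42 dB
∠H = 0.00° − 90.00° = -90.00°

At s = jω = j557:
quadratic: (j557)² + 600·j557 + 250000 = -60249 + j334200 → |·| ≈ 3.3959e+05, ∠ ≈ 100.22°
|H| = 2500000 / 3.3959e+05 ≈ 7.3618
Gain = 20 log₁₀(7.3618) ≈ 17.34 dB
∠H = 0.00° − 100.22° = -100.22°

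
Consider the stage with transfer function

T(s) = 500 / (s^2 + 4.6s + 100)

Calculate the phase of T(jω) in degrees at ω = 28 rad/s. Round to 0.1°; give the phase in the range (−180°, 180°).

-169.3°

At s = jω = j28:
quadratic: (j28)² + 4.6·j28 + 100 = -684 + j128.8 → |·| ≈ 696.02, ∠ ≈ 169.34°
∠T = 0.00° − 169.34° = -169.34°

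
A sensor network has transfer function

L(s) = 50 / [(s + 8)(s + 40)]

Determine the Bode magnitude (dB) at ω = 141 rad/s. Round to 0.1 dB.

-52.3 dB

At s = jω = j141:
pole (s+8): 8 + j141 → |·| = √(8²+141²) = √19945 ≈ 141.23, ∠ = arctan(141/8) ≈ 86.75°
pole (s+40): 40 + j141 → |·| = √(40²+141²) = √21481 ≈ 146.56, ∠ = arctan(141/40) ≈ 74.16°
|L| = 50 / 20699 ≈ 0.0024156
Gain = 20 log₁₀(0.0024156) ≈ -52.34 dB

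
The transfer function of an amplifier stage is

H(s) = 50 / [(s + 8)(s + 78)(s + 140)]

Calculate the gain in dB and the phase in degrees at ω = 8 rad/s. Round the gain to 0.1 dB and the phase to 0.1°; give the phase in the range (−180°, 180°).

At s = jω = j8:
pole (s+8): 8 + j8 → |·| = √(8²+8²) = √128 ≈ 11.314, ∠ = arctan(8/8) ≈ 45.00°
pole (s+78): 78 + j8 → |·| = √(78²+8²) = √6148 ≈ 78.409, ∠ = arctan(8/78) ≈ 5.86°
pole (s+140): 140 + j8 → |·| = √(140²+8²) = √19664 ≈ 140.23, ∠ = arctan(8/140) ≈ 3.27°
|H| = 50 / 1.244e+05 ≈ 0.00040193
Gain = 20 log₁₀(0.00040193) ≈ -67.92 dB
∠H = 0.00° − 54.13° = -54.13°

-67.9 dB, -54.1°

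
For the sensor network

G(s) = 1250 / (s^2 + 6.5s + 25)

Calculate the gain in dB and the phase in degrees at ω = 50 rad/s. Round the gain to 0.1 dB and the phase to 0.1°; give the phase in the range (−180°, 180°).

-6.0 dB, -172.5°

At s = jω = j50:
quadratic: (j50)² + 6.5·j50 + 25 = -2475 + j325 → |·| ≈ 2496.2, ∠ ≈ 172.52°
|G| = 1250 / 2496.2 ≈ 0.50076
Gain = 20 log₁₀(0.50076) ≈ -6.01 dB
∠G = 0.00° − 172.52° = -172.52°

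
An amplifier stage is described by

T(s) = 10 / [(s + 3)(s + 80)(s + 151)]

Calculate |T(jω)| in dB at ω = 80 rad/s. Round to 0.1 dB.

At s = jω = j80:
pole (s+3): 3 + j80 → |·| = √(3²+80²) = √6409 ≈ 80.056, ∠ = arctan(80/3) ≈ 87.85°
pole (s+80): 80 + j80 → |·| = √(80²+80²) = √12800 ≈ 113.14, ∠ = arctan(80/80) ≈ 45.00°
pole (s+151): 151 + j80 → |·| = √(151²+80²) = √29201 ≈ 170.88, ∠ = arctan(80/151) ≈ 27.91°
|T| = 10 / 1.5478e+06 ≈ 6.4608e-06
Gain = 20 log₁₀(6.4608e-06) ≈ -103.79 dB

-103.8 dB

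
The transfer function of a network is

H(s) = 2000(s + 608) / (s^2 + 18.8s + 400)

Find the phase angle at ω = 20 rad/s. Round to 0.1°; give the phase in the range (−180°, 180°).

-88.1°

At s = jω = j20:
zero (s+608): 608 + j20 → |·| = √(608²+20²) = √370064 ≈ 608.33, ∠ = arctan(20/608) ≈ 1.88°
quadratic: (j20)² + 18.8·j20 + 400 = 0 + j376 → |·| ≈ 376, ∠ ≈ 90.00°
∠H = 1.88° − 90.00° = -88.12°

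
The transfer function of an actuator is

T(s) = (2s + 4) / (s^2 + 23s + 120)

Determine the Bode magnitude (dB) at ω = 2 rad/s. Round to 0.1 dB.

Substitute s = j2:
Numerator: 2(j2) + 4 = 4 + j4
Denominator: (j2)^2 + 23(j2) + 120 = 116 + j46
|N| = √(4² + 4²) ≈ 5.6569, ∠N ≈ 45.00°
|D| = √(116² + 46²) ≈ 124.79, ∠D ≈ 21.63°
|T| = 5.6569 / 124.79 ≈ 0.045331
Gain = 20 log₁₀(0.045331) ≈ -26.87 dB

-26.9 dB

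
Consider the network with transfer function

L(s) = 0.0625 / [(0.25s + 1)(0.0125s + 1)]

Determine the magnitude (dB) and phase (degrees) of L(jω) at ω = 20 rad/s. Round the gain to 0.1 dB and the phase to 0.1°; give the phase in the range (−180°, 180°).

-38.5 dB, -92.7°

At ω = 20 rad/s:
pole (1 + j20·0.25) = 1 + j5 → |·| ≈ 5.099, ∠ ≈ 78.69°
pole (1 + j20·0.0125) = 1 + j0.25 → |·| ≈ 1.0308, ∠ ≈ 14.04°
|L| = 0.0625 · 1 / (5.099 · 1.0308) ≈ 0.011891
Gain = 20 log₁₀(0.011891) ≈ -38.50 dB
∠L = (0°) − (78.69° + 14.04°) = -92.73°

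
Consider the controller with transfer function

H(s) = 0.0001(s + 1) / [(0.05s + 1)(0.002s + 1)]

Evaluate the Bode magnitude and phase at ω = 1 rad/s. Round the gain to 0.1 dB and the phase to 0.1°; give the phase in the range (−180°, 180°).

At ω = 1 rad/s:
zero (1 + j1·1) = 1 + j1 → |·| ≈ 1.4142, ∠ ≈ 45.00°
pole (1 + j1·0.05) = 1 + j0.05 → |·| ≈ 1.0012, ∠ ≈ 2.86°
pole (1 + j1·0.002) = 1 + j0.002 → |·| ≈ 1, ∠ ≈ 0.11°
|H| = 0.0001 · 1.4142 / (1.0012 · 1) ≈ 0.00014125
Gain = 20 log₁₀(0.00014125) ≈ -77.00 dB
∠H = (45.00°) − (2.86° + 0.11°) = 42.03°

-77.0 dB, 42.0°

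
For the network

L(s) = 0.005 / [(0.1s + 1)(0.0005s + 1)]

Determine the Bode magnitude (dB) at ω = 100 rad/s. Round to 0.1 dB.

At ω = 100 rad/s:
pole (1 + j100·0.1) = 1 + j10 → |·| ≈ 10.05, ∠ ≈ 84.29°
pole (1 + j100·0.0005) = 1 + j0.05 → |·| ≈ 1.0012, ∠ ≈ 2.86°
|L| = 0.005 · 1 / (10.05 · 1.0012) ≈ 0.00049692
Gain = 20 log₁₀(0.00049692) ≈ -66.07 dB

-66.1 dB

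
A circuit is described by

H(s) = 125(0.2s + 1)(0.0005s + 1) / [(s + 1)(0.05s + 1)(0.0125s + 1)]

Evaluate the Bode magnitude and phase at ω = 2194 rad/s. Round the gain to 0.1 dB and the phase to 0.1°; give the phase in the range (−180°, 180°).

-38.2 dB, -129.8°

At ω = 2194 rad/s:
zero (1 + j2194·0.2) = 1 + j438.8 → |·| ≈ 438.8, ∠ ≈ 89.87°
zero (1 + j2194·0.0005) = 1 + j1.097 → |·| ≈ 1.4844, ∠ ≈ 47.65°
pole (1 + j2194·1) = 1 + j2194 → |·| ≈ 2194, ∠ ≈ 89.97°
pole (1 + j2194·0.05) = 1 + j109.7 → |·| ≈ 109.7, ∠ ≈ 89.48°
pole (1 + j2194·0.0125) = 1 + j27.425 → |·| ≈ 27.443, ∠ ≈ 87.91°
|H| = 125 · 438.8 · 1.4844 / (2194 · 109.7 · 27.443) ≈ 0.012327
Gain = 20 log₁₀(0.012327) ≈ -38.18 dB
∠H = (89.87° + 47.65°) − (89.97° + 89.48° + 87.91°) = -129.84°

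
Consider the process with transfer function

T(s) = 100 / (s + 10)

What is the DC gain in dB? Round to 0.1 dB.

20.0 dB

T(0) = 100 / 10 = 10
20 log₁₀(10) ≈ 20.00 dB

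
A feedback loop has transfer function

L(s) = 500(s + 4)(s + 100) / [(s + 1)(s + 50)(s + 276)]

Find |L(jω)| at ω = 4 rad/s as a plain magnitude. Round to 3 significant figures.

At s = jω = j4:
zero (s+4): 4 + j4 → |·| = √(4²+4²) = √32 ≈ 5.6569, ∠ = arctan(4/4) ≈ 45.00°
zero (s+100): 100 + j4 → |·| = √(100²+4²) = √10016 ≈ 100.08, ∠ = arctan(4/100) ≈ 2.29°
pole (s+1): 1 + j4 → |·| = √(1²+4²) = √17 ≈ 4.1231, ∠ = arctan(4/1) ≈ 75.96°
pole (s+50): 50 + j4 → |·| = √(50²+4²) = √2516 ≈ 50.16, ∠ = arctan(4/50) ≈ 4.57°
pole (s+276): 276 + j4 → |·| = √(276²+4²) = √76192 ≈ 276.03, ∠ = arctan(4/276) ≈ 0.83°
|L| = 500 · 566.14 / 57087 ≈ 4.9586

4.96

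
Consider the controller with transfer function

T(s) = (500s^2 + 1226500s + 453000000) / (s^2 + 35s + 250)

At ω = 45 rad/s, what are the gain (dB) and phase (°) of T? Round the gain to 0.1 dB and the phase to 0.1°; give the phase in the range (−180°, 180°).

105.7 dB, -131.5°

Substitute s = j45:
Numerator: 500(j45)^2 + 1226500(j45) + 453000000 = 451987500 + j55192500
Denominator: (j45)^2 + 35(j45) + 250 = -1775 + j1575
|N| = √(451987500² + 55192500²) ≈ 4.5534e+08, ∠N ≈ 6.96°
|D| = √(1775² + 1575²) ≈ 2373, ∠D ≈ 138.42°
|T| = 4.5534e+08 / 2373 ≈ 1.9188e+05
Gain = 20 log₁₀(1.9188e+05) ≈ 105.66 dB
∠T = 6.96° − 138.42° = -131.46°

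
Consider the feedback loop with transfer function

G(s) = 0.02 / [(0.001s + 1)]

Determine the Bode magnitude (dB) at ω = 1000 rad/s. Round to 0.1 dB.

At ω = 1000 rad/s:
pole (1 + j1000·0.001) = 1 + j1 → |·| ≈ 1.4142, ∠ ≈ 45.00°
|G| = 0.02 · 1 / (1.4142) ≈ 0.014142
Gain = 20 log₁₀(0.014142) ≈ -36.99 dB

-37.0 dB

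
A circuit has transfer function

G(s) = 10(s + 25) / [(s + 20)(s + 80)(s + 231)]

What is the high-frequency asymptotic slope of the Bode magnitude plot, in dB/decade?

-40 dB/decade

Each pole contributes −20 dB/decade at high frequency; each zero contributes +20 dB/decade.
Net: 1 zero(s) − 3 pole(s) → -40 dB/decade.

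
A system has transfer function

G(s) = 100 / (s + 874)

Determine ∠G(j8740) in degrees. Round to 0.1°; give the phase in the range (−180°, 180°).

At s = jω = j8740:
pole (s+874): 874 + j8740 → |·| = √(874²+8740²) = √77151476 ≈ 8783.6, ∠ = arctan(8740/874) ≈ 84.29°
∠G = 0.00° − 84.29° = -84.29°

-84.3°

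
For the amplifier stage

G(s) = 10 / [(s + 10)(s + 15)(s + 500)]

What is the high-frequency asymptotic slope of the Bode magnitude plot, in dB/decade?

-60 dB/decade

Each pole contributes −20 dB/decade at high frequency; each zero contributes +20 dB/decade.
Net: 0 zero(s) − 3 pole(s) → -60 dB/decade.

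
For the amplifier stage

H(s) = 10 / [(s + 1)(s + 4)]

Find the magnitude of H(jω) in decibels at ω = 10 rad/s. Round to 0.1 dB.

At s = jω = j10:
pole (s+1): 1 + j10 → |·| = √(1²+10²) = √101 ≈ 10.05, ∠ = arctan(10/1) ≈ 84.29°
pole (s+4): 4 + j10 → |·| = √(4²+10²) = √116 ≈ 10.77, ∠ = arctan(10/4) ≈ 68.20°
|H| = 10 / 108.24 ≈ 0.092387
Gain = 20 log₁₀(0.092387) ≈ -20.69 dB

-20.7 dB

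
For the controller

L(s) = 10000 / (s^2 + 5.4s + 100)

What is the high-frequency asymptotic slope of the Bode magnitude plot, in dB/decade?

-40 dB/decade

Each pole contributes −20 dB/decade at high frequency; each zero contributes +20 dB/decade.
Net: 0 zero(s) − 2 pole(s) → -40 dB/decade.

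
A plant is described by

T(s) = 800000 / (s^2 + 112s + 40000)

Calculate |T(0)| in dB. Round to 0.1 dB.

T(0) = 800000 / 40000 = 20
20 log₁₀(20) ≈ 26.02 dB

26.0 dB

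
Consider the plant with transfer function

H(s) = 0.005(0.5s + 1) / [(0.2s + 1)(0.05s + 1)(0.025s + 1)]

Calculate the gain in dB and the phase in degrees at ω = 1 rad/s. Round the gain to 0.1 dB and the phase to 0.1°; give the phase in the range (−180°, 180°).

-45.2 dB, 11.0°

At ω = 1 rad/s:
zero (1 + j1·0.5) = 1 + j0.5 → |·| ≈ 1.118, ∠ ≈ 26.57°
pole (1 + j1·0.2) = 1 + j0.2 → |·| ≈ 1.0198, ∠ ≈ 11.31°
pole (1 + j1·0.05) = 1 + j0.05 → |·| ≈ 1.0012, ∠ ≈ 2.86°
pole (1 + j1·0.025) = 1 + j0.025 → |·| ≈ 1.0003, ∠ ≈ 1.43°
|H| = 0.005 · 1.118 / (1.0198 · 1.0012 · 1.0003) ≈ 0.0054733
Gain = 20 log₁₀(0.0054733) ≈ -45.24 dB
∠H = (26.57°) − (11.31° + 2.86° + 1.43°) = 10.97°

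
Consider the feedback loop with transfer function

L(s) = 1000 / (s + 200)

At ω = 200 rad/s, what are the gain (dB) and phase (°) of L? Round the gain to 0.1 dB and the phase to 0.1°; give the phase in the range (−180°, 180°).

11.0 dB, -45.0°

At s = jω = j200:
pole (s+200): 200 + j200 → |·| = √(200²+200²) = √80000 ≈ 282.84, ∠ = arctan(200/200) ≈ 45.00°
|L| = 1000 / 282.84 ≈ 3.5356
Gain = 20 log₁₀(3.5356) ≈ 10.97 dB
∠L = 0.00° − 45.00° = -45.00°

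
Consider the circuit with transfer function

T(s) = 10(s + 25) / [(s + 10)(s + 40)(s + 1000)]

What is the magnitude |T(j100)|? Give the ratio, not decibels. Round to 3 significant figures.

9.48e-05

At s = jω = j100:
zero (s+25): 25 + j100 → |·| = √(25²+100²) = √10625 ≈ 103.08, ∠ = arctan(100/25) ≈ 75.96°
pole (s+10): 10 + j100 → |·| = √(10²+100²) = √10100 ≈ 100.5, ∠ = arctan(100/10) ≈ 84.29°
pole (s+40): 40 + j100 → |·| = √(40²+100²) = √11600 ≈ 107.7, ∠ = arctan(100/40) ≈ 68.20°
pole (s+1000): 1000 + j100 → |·| = √(1000²+100²) = √1010000 ≈ 1005, ∠ = arctan(100/1000) ≈ 5.71°
|T| = 10 · 103.08 / 1.0878e+07 ≈ 9.476e-05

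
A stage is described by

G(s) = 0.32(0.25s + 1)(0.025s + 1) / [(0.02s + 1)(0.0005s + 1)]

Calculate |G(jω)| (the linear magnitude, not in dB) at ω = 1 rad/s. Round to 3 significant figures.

At ω = 1 rad/s:
zero (1 + j1·0.25) = 1 + j0.25 → |·| ≈ 1.0308, ∠ ≈ 14.04°
zero (1 + j1·0.025) = 1 + j0.025 → |·| ≈ 1.0003, ∠ ≈ 1.43°
pole (1 + j1·0.02) = 1 + j0.02 → |·| ≈ 1.0002, ∠ ≈ 1.15°
pole (1 + j1·0.0005) = 1 + j0.0005 → |·| ≈ 1, ∠ ≈ 0.03°
|G| = 0.32 · 1.0308 · 1.0003 / (1.0002 · 1) ≈ 0.32989

0.330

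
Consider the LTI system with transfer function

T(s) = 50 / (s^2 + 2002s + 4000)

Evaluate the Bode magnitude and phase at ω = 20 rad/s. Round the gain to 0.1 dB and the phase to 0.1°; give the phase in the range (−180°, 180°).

Substitute s = j20:
Numerator: 50 = 50 + j0
Denominator: (j20)^2 + 2002(j20) + 4000 = 3600 + j40040
|N| = √(50² + 0²) ≈ 50, ∠N ≈ 0.00°
|D| = √(3600² + 40040²) ≈ 40202, ∠D ≈ 84.86°
|T| = 50 / 40202 ≈ 0.0012437
Gain = 20 log₁₀(0.0012437) ≈ -58.11 dB
∠T = 0.00° − 84.86° = -84.86°

-58.1 dB, -84.9°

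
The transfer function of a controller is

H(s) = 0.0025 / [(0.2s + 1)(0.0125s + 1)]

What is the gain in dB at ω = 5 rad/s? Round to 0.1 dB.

-55.1 dB

At ω = 5 rad/s:
pole (1 + j5·0.2) = 1 + j1 → |·| ≈ 1.4142, ∠ ≈ 45.00°
pole (1 + j5·0.0125) = 1 + j0.0625 → |·| ≈ 1.002, ∠ ≈ 3.58°
|H| = 0.0025 · 1 / (1.4142 · 1.002) ≈ 0.0017643
Gain = 20 log₁₀(0.0017643) ≈ -55.07 dB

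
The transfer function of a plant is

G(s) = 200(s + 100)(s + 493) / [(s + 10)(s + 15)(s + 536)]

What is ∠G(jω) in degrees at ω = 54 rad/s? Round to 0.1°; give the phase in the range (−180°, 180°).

-125.1°

At s = jω = j54:
zero (s+100): 100 + j54 → |·| = √(100²+54²) = √12916 ≈ 113.65, ∠ = arctan(54/100) ≈ 28.37°
zero (s+493): 493 + j54 → |·| = √(493²+54²) = √245965 ≈ 495.95, ∠ = arctan(54/493) ≈ 6.25°
pole (s+10): 10 + j54 → |·| = √(10²+54²) = √3016 ≈ 54.918, ∠ = arctan(54/10) ≈ 79.51°
pole (s+15): 15 + j54 → |·| = √(15²+54²) = √3141 ≈ 56.045, ∠ = arctan(54/15) ≈ 74.48°
pole (s+536): 536 + j54 → |·| = √(536²+54²) = √290212 ≈ 538.71, ∠ = arctan(54/536) ≈ 5.75°
∠G = 34.62° − 159.74° = -125.12°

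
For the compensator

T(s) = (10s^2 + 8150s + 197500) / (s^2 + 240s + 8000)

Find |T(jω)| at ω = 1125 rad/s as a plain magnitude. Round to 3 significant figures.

Substitute s = j1125:
Numerator: 10(j1125)^2 + 8150(j1125) + 197500 = -12458750 + j9168750
Denominator: (j1125)^2 + 240(j1125) + 8000 = -1257625 + j270000
|N| = √(12458750² + 9168750²) ≈ 1.5469e+07, ∠N ≈ 143.65°
|D| = √(1257625² + 270000²) ≈ 1.2863e+06, ∠D ≈ 167.88°
|T| = 1.5469e+07 / 1.2863e+06 ≈ 12.026

12.0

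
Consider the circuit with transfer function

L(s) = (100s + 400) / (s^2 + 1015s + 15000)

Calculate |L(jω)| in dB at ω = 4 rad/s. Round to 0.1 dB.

-28.8 dB

Substitute s = j4:
Numerator: 100(j4) + 400 = 400 + j400
Denominator: (j4)^2 + 1015(j4) + 15000 = 14984 + j4060
|N| = √(400² + 400²) ≈ 565.69, ∠N ≈ 45.00°
|D| = √(14984² + 4060²) ≈ 15524, ∠D ≈ 15.16°
|L| = 565.69 / 15524 ≈ 0.03644
Gain = 20 log₁₀(0.03644) ≈ -28.77 dB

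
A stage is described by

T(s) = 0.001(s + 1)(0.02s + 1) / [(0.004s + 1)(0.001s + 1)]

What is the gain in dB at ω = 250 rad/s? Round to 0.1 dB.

At ω = 250 rad/s:
zero (1 + j250·1) = 1 + j250 → |·| ≈ 250, ∠ ≈ 89.77°
zero (1 + j250·0.02) = 1 + j5 → |·| ≈ 5.099, ∠ ≈ 78.69°
pole (1 + j250·0.004) = 1 + j1 → |·| ≈ 1.4142, ∠ ≈ 45.00°
pole (1 + j250·0.001) = 1 + j0.25 → |·| ≈ 1.0308, ∠ ≈ 14.04°
|T| = 0.001 · 250 · 5.099 / (1.4142 · 1.0308) ≈ 0.87446
Gain = 20 log₁₀(0.87446) ≈ -1.17 dB

-1.2 dB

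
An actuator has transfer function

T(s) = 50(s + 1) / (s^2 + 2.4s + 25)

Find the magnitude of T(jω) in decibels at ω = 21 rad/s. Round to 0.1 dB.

At s = jω = j21:
zero (s+1): 1 + j21 → |·| = √(1²+21²) = √442 ≈ 21.024, ∠ = arctan(21/1) ≈ 87.27°
quadratic: (j21)² + 2.4·j21 + 25 = -416 + j50.4 → |·| ≈ 419.04, ∠ ≈ 173.09°
|T| = 50 · 21.024 / 419.04 ≈ 2.5086
Gain = 20 log₁₀(2.5086) ≈ 7.99 dB

8.0 dB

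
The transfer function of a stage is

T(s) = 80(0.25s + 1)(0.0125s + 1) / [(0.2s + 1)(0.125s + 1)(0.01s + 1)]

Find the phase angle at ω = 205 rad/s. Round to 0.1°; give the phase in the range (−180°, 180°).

-82.8°

At ω = 205 rad/s:
zero (1 + j205·0.25) = 1 + j51.25 → |·| ≈ 51.26, ∠ ≈ 88.88°
zero (1 + j205·0.0125) = 1 + j2.5625 → |·| ≈ 2.7507, ∠ ≈ 68.68°
pole (1 + j205·0.2) = 1 + j41 → |·| ≈ 41.012, ∠ ≈ 88.60°
pole (1 + j205·0.125) = 1 + j25.625 → |·| ≈ 25.645, ∠ ≈ 87.77°
pole (1 + j205·0.01) = 1 + j2.05 → |·| ≈ 2.2809, ∠ ≈ 64.00°
∠T = (88.88° + 68.68°) − (88.60° + 87.77° + 64.00°) = -82.81°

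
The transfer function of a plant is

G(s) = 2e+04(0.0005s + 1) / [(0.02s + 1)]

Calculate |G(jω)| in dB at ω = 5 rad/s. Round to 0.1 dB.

At ω = 5 rad/s:
zero (1 + j5·0.0005) = 1 + j0.0025 → |·| ≈ 1, ∠ ≈ 0.14°
pole (1 + j5·0.02) = 1 + j0.1 → |·| ≈ 1.005, ∠ ≈ 5.71°
|G| = 2e+04 · 1 / (1.005) ≈ 19900
Gain = 20 log₁₀(19900) ≈ 85.98 dB

86.0 dB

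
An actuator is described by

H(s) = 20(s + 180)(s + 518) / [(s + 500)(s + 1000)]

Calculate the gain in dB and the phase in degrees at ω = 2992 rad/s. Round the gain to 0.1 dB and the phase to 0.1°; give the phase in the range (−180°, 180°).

25.6 dB, 14.7°

At s = jω = j2992:
zero (s+180): 180 + j2992 → |·| = √(180²+2992²) = √8984464 ≈ 2997.4, ∠ = arctan(2992/180) ≈ 86.56°
zero (s+518): 518 + j2992 → |·| = √(518²+2992²) = √9220388 ≈ 3036.5, ∠ = arctan(2992/518) ≈ 80.18°
pole (s+500): 500 + j2992 → |·| = √(500²+2992²) = √9202064 ≈ 3033.5, ∠ = arctan(2992/500) ≈ 80.51°
pole (s+1000): 1000 + j2992 → |·| = √(1000²+2992²) = √9952064 ≈ 3154.7, ∠ = arctan(2992/1000) ≈ 71.52°
|H| = 20 · 9.1016e+06 / 9.5698e+06 ≈ 19.022
Gain = 20 log₁₀(19.022) ≈ 25.59 dB
∠H = 166.74° − 152.03° = 14.71°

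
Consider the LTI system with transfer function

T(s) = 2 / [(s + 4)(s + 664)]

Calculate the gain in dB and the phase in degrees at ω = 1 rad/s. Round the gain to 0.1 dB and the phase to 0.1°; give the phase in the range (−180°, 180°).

At s = jω = j1:
pole (s+4): 4 + j1 → |·| = √(4²+1²) = √17 ≈ 4.1231, ∠ = arctan(1/4) ≈ 14.04°
pole (s+664): 664 + j1 → |·| = √(664²+1²) = √440897 ≈ 664, ∠ = arctan(1/664) ≈ 0.09°
|T| = 2 / 2737.7 ≈ 0.00073054
Gain = 20 log₁₀(0.00073054) ≈ -62.73 dB
∠T = 0.00° − 14.13° = -14.13°

-62.7 dB, -14.1°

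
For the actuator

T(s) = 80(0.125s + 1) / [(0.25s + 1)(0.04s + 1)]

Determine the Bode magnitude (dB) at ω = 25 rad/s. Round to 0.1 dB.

At ω = 25 rad/s:
zero (1 + j25·0.125) = 1 + j3.125 → |·| ≈ 3.2811, ∠ ≈ 72.26°
pole (1 + j25·0.25) = 1 + j6.25 → |·| ≈ 6.3295, ∠ ≈ 80.91°
pole (1 + j25·0.04) = 1 + j1 → |·| ≈ 1.4142, ∠ ≈ 45.00°
|T| = 80 · 3.2811 / (6.3295 · 1.4142) ≈ 29.324
Gain = 20 log₁₀(29.324) ≈ 29.34 dB

29.3 dB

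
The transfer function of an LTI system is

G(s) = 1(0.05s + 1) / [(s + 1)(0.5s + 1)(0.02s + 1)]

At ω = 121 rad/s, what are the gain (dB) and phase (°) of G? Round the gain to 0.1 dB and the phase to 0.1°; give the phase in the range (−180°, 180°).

-69.9 dB, -165.5°

At ω = 121 rad/s:
zero (1 + j121·0.05) = 1 + j6.05 → |·| ≈ 6.1321, ∠ ≈ 80.61°
pole (1 + j121·1) = 1 + j121 → |·| ≈ 121, ∠ ≈ 89.53°
pole (1 + j121·0.5) = 1 + j60.5 → |·| ≈ 60.508, ∠ ≈ 89.05°
pole (1 + j121·0.02) = 1 + j2.42 → |·| ≈ 2.6185, ∠ ≈ 67.55°
|G| = 1 · 6.1321 / (121 · 60.508 · 2.6185) ≈ 0.00031986
Gain = 20 log₁₀(0.00031986) ≈ -69.90 dB
∠G = (80.61°) − (89.53° + 89.05° + 67.55°) = -165.52°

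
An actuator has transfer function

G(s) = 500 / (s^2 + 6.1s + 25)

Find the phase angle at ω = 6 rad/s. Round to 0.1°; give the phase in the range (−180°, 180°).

-106.7°

At s = jω = j6:
quadratic: (j6)² + 6.1·j6 + 25 = -11 + j36.6 → |·| ≈ 38.217, ∠ ≈ 106.73°
∠G = 0.00° − 106.73° = -106.73°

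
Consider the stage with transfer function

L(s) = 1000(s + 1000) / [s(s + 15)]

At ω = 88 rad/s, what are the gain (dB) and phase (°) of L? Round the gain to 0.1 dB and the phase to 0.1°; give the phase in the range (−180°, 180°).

42.1 dB, -165.3°

At s = jω = j88:
zero (s+1000): 1000 + j88 → |·| = √(1000²+88²) = √1007744 ≈ 1003.9, ∠ = arctan(88/1000) ≈ 5.03°
pole (s+15): 15 + j88 → |·| = √(15²+88²) = √7969 ≈ 89.269, ∠ = arctan(88/15) ≈ 80.33°
pole at origin: |s| = 88, ∠ = 90.00° (in denominator)
|L| = 1000 · 1003.9 / 7855.7 ≈ 127.79
Gain = 20 log₁₀(127.79) ≈ 42.13 dB
∠L = 5.03° − 170.33° = -165.30°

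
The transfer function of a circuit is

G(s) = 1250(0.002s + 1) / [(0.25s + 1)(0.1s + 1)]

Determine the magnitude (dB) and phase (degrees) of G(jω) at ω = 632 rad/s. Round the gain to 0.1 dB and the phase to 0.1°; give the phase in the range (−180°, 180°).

At ω = 632 rad/s:
zero (1 + j632·0.002) = 1 + j1.264 → |·| ≈ 1.6117, ∠ ≈ 51.65°
pole (1 + j632·0.25) = 1 + j158 → |·| ≈ 158, ∠ ≈ 89.64°
pole (1 + j632·0.1) = 1 + j63.2 → |·| ≈ 63.208, ∠ ≈ 89.09°
|G| = 1250 · 1.6117 / (158 · 63.208) ≈ 0.20173
Gain = 20 log₁₀(0.20173) ≈ -13.90 dB
∠G = (51.65°) − (89.64° + 89.09°) = -127.08°

-13.9 dB, -127.1°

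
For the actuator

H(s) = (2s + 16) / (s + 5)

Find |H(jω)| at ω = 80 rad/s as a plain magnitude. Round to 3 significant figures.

Substitute s = j80:
Numerator: 2(j80) + 16 = 16 + j160
Denominator: (j80) + 5 = 5 + j80
|N| = √(16² + 160²) ≈ 160.8, ∠N ≈ 84.29°
|D| = √(5² + 80²) ≈ 80.156, ∠D ≈ 86.42°
|H| = 160.8 / 80.156 ≈ 2.0061

2.01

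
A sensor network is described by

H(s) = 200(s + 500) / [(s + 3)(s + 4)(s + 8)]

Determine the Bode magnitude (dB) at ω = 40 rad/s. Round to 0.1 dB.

3.7 dB

At s = jω = j40:
zero (s+500): 500 + j40 → |·| = √(500²+40²) = √251600 ≈ 501.6, ∠ = arctan(40/500) ≈ 4.57°
pole (s+3): 3 + j40 → |·| = √(3²+40²) = √1609 ≈ 40.112, ∠ = arctan(40/3) ≈ 85.71°
pole (s+4): 4 + j40 → |·| = √(4²+40²) = √1616 ≈ 40.2, ∠ = arctan(40/4) ≈ 84.29°
pole (s+8): 8 + j40 → |·| = √(8²+40²) = √1664 ≈ 40.792, ∠ = arctan(40/8) ≈ 78.69°
|H| = 200 · 501.6 / 65777 ≈ 1.5252
Gain = 20 log₁₀(1.5252) ≈ 3.67 dB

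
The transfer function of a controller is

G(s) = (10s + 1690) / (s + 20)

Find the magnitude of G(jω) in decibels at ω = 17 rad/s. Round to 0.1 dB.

36.2 dB

Substitute s = j17:
Numerator: 10(j17) + 1690 = 1690 + j170
Denominator: (j17) + 20 = 20 + j17
|N| = √(1690² + 170²) ≈ 1698.5, ∠N ≈ 5.74°
|D| = √(20² + 17²) ≈ 26.249, ∠D ≈ 40.36°
|G| = 1698.5 / 26.249 ≈ 64.707
Gain = 20 log₁₀(64.707) ≈ 36.22 dB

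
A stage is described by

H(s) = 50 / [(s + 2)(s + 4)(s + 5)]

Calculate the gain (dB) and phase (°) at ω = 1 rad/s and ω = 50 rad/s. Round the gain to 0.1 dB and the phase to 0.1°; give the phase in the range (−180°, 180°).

At s = jω = j1:
pole (s+2): 2 + j1 → |·| = √(2²+1²) = √5 ≈ 2.2361, ∠ = arctan(1/2) ≈ 26.57°
pole (s+4): 4 + j1 → |·| = √(4²+1²) = √17 ≈ 4.1231, ∠ = arctan(1/4) ≈ 14.04°
pole (s+5): 5 + j1 → |·| = √(5²+1²) = √26 ≈ 5.099, ∠ = arctan(1/5) ≈ 11.31°
|H| = 50 / 47.011 ≈ 1.0636
Gain = 20 log₁₀(1.0636) ≈ 0.54 dB
∠H = 0.00° − 51.92° = -51.92°

At s = jω = j50:
pole (s+2): 2 + j50 → |·| = √(2²+50²) = √2504 ≈ 50.04, ∠ = arctan(50/2) ≈ 87.71°
pole (s+4): 4 + j50 → |·| = √(4²+50²) = √2516 ≈ 50.16, ∠ = arctan(50/4) ≈ 85.43°
pole (s+5): 5 + j50 → |·| = √(5²+50²) = √2525 ≈ 50.249, ∠ = arctan(50/5) ≈ 84.29°
|H| = 50 / 1.2613e+05 ≈ 0.00039642
Gain = 20 log₁₀(0.00039642) ≈ -68.04 dB
∠H = 0.00° − 257.43° = -257.43° ≡ 102.57° (principal value)

ω = 1: 0.5 dB, -51.9°; ω = 50: -68.0 dB, 102.6°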